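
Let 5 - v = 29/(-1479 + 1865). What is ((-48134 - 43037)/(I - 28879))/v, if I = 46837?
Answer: -17596003/17069079 ≈ -1.0309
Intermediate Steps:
v = 1901/386 (v = 5 - 29/(-1479 + 1865) = 5 - 29/386 = 1901/386 ≈ 4.9249)
((-48134 - 43037)/(I - 28879))/v = ((-48134 - 43037)/(46837 - 28879))/(1901/386) = -91171/17958*(386/1901) = -91171*1/17958*(386/1901) = -91171/17958*386/1901 = -17596003/17069079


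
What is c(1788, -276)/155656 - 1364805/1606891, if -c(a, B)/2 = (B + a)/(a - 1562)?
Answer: -230847687108/271767418087 ≈ -0.84943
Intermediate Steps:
c(a, B) = -2*(B + a)/(-1562 + a) (c(a, B) = -2*(B + a)/(a - 1562) = -2*(B + a)/(-1562 + a))
c(1788, -276)/155656 - 1364805/1606891 = (2*(-1*(-276) - 1*1788)/(-1562 + 1788))/155656 - 1364805/1606891 = (2*(276 - 1788)/226)*(1/155656) - 1364805*1/1606891 = (2*(1/226)*(-1512))*(1/155656) - 104985/123607 = -1512/113*1/155656 - 104985/123607 = -189/2198641 - 104985/123607 = -230847687108/271767418087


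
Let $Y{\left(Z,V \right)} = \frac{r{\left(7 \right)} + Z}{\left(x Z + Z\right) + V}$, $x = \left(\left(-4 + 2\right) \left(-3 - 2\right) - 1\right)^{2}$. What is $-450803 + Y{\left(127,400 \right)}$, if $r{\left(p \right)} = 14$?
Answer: $- \frac{4874983501}{10814} \approx -4.508 \cdot 10^{5}$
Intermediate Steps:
$x = 81$ ($x = \left(\left(-2\right) \left(-5\right) - 1\right)^{2} = \left(10 - 1\right)^{2} = 9^{2} = 81$)
$Y{\left(Z,V \right)} = \frac{14 + Z}{V + 82 Z}$ ($Y{\left(Z,V \right)} = \frac{14 + Z}{\left(81 Z + Z\right) + V} = \frac{14 + Z}{82 Z + V} = \frac{14 + Z}{V + 82 Z}$)
$-450803 + Y{\left(127,400 \right)} = -450803 + \frac{14 + 127}{400 + 82 \cdot 127} = -450803 + \frac{1}{400 + 10414} \cdot 141 = -450803 + \frac{1}{10814} \cdot 141 = -450803 + \frac{141}{10814} = - \frac{4874983501}{10814}$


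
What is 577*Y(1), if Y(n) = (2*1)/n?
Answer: 1154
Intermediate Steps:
Y(n) = 2/n
577*Y(1) = 577*(2/1) = 577*(2*1) = 577*2 = 1154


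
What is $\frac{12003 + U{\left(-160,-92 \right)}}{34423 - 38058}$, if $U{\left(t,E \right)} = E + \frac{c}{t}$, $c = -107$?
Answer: $- \frac{1905867}{581600} \approx -3.2769$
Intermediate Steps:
$U{\left(t,E \right)} = E - \frac{107}{t}$
$\frac{12003 + U{\left(-160,-92 \right)}}{34423 - 38058} = \frac{12003 - \left(92 + \frac{107}{-160}\right)}{34423 - 38058} = \frac{12003 - \frac{14613}{160}}{-3635} = \left(12003 + \left(-92 + \frac{107}{160}\right)\right) \left(- \frac{1}{3635}\right) = \left(12003 - \frac{14613}{160}\right) \left(- \frac{1}{3635}\right) = \frac{1905867}{160} \left(- \frac{1}{3635}\right) = - \frac{1905867}{581600}$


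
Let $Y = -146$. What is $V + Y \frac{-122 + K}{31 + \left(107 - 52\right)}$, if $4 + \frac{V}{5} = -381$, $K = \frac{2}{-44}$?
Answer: $- \frac{1625045}{946} \approx -1717.8$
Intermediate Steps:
$K = - \frac{1}{22}$ ($K = 2 \left(- \frac{1}{44}\right) = - \frac{1}{22} \approx -0.045455$)
$V = -1925$ ($V = -20 + 5 \left(-381\right) = -20 - 1905 = -1925$)
$V + Y \frac{-122 + K}{31 + \left(107 - 52\right)} = -1925 - 146 \frac{-122 - \frac{1}{22}}{31 + \left(107 - 52\right)} = -1925 - 146 \left(- \frac{2685}{22 \left(31 + 55\right)}\right) = -1925 - 146 \left(- \frac{2685}{22 \cdot 86}\right) = -1925 - 146 \left(\left(- \frac{2685}{22}\right) \frac{1}{86}\right) = -1925 - - \frac{196005}{946} = -1925 + \frac{196005}{946} = - \frac{1625045}{946}$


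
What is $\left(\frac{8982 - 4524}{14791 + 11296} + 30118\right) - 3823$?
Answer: $\frac{685962123}{26087} \approx 26295.0$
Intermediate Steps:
$\left(\frac{8982 - 4524}{14791 + 11296} + 30118\right) - 3823 = \left(\frac{4458}{26087} + 30118\right) - 3823 = \frac{785692724}{26087} - 3823 = \frac{685962123}{26087}$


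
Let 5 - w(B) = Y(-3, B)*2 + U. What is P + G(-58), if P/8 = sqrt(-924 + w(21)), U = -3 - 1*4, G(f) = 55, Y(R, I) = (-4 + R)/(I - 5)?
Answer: 55 + 2*I*sqrt(14578) ≈ 55.0 + 241.48*I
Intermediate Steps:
Y(R, I) = (-4 + R)/(-5 + I)
U = -7 (U = -3 - 4 = -7)
w(B) = 12 + 14/(-5 + B) (w(B) = 5 - (((-4 - 3)/(-5 + B))*2 - 7) = 5 - ((-7/(-5 + B))*2 - 7) = 5 - (-7/(-5 + B)*2 - 7) = 5 - (-14/(-5 + B) - 7) = 5 - (-7 - 14/(-5 + B)) = 5 + (7 + 14/(-5 + B)) = 12 + 14/(-5 + B))
P = 2*I*sqrt(14578) (P = 8*sqrt(-924 + 2*(-23 + 6*21)/(-5 + 21)) = 8*sqrt(-924 + 2*(-23 + 126)/16) = 8*sqrt(-924 + 2*(1/16)*103) = 8*sqrt(-924 + 103/8) = 8*sqrt(-7289/8) = 8*(I*sqrt(14578)/4) = 2*I*sqrt(14578) ≈ 241.48*I)
P + G(-58) = 2*I*sqrt(14578) + 55 = 55 + 2*I*sqrt(14578)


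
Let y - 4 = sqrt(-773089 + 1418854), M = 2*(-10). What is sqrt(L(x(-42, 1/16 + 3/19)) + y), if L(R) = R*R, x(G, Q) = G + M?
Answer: sqrt(3848 + sqrt(645765)) ≈ 68.203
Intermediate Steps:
M = -20
x(G, Q) = -20 + G (x(G, Q) = G - 20 = -20 + G)
L(R) = R**2
y = 4 + sqrt(645765) (y = 4 + sqrt(-773089 + 1418854) = 4 + sqrt(645765) ≈ 807.59)
sqrt(L(x(-42, 1/16 + 3/19)) + y) = sqrt((-20 - 42)**2 + (4 + sqrt(645765))) = sqrt((-62)**2 + (4 + sqrt(645765))) = sqrt(3844 + (4 + sqrt(645765))) = sqrt(3848 + sqrt(645765))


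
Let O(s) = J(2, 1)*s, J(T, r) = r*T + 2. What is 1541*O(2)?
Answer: 12328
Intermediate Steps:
J(T, r) = 2 + T*r (J(T, r) = T*r + 2 = 2 + T*r)
O(s) = 4*s (O(s) = (2 + 2*1)*s = (2 + 2)*s = 4*s)
1541*O(2) = 1541*(4*2) = 1541*8 = 12328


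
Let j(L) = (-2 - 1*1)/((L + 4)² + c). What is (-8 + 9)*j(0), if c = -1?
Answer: -⅕ ≈ -0.20000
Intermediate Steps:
j(L) = -3/(-1 + (4 + L)²) (j(L) = (-2 - 1*1)/((L + 4)² - 1) = (-2 - 1)/((4 + L)² - 1) = -3/(-1 + (4 + L)²))
(-8 + 9)*j(0) = (-8 + 9)*(-3/(-1 + (4 + 0)²)) = 1*(-3/(-1 + 4²)) = 1*(-3/(-1 + 16)) = 1*(-3/15) = 1*(-3*1/15) = 1*(-⅕) = -⅕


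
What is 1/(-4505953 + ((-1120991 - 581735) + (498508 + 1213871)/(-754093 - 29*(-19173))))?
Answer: -198076/1229792013983 ≈ -1.6106e-7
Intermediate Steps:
1/(-4505953 + ((-1120991 - 581735) + (498508 + 1213871)/(-754093 - 29*(-19173)))) = 1/(-4505953 + (-1702726 + 1712379/(-754093 + 556017))) = 1/(-4505953 + (-1702726 + 1712379/(-198076))) = 1/(-4505953 + (-1702726 + 1712379*(-1/198076))) = 1/(-4505953 + (-1702726 - 1712379/198076)) = 1/(-4505953 - 337270867555/198076) = 1/(-1229792013983/198076) = -198076/1229792013983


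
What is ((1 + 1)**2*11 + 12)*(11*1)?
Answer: 616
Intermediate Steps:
((1 + 1)**2*11 + 12)*(11*1) = (2**2*11 + 12)*11 = (4*11 + 12)*11 = (44 + 12)*11 = 56*11 = 616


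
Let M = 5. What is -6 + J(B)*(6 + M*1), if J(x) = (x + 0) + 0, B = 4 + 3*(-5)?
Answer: -127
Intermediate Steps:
B = -11 (B = 4 - 15 = -11)
J(x) = x (J(x) = x + 0 = x)
-6 + J(B)*(6 + M*1) = -6 - 11*(6 + 5*1) = -6 - 11*(6 + 5) = -6 - 11*11 = -6 - 121 = -127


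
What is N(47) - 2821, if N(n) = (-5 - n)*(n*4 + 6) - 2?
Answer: -12911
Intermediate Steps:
N(n) = -2 + (-5 - n)*(6 + 4*n) (N(n) = (-5 - n)*(4*n + 6) - 2 = (-5 - n)*(6 + 4*n) - 2 = -2 + (-5 - n)*(6 + 4*n))
N(47) - 2821 = (-32 - 26*47 - 4*47**2) - 2821 = (-32 - 1222 - 4*2209) - 2821 = (-32 - 1222 - 8836) - 2821 = -10090 - 2821 = -12911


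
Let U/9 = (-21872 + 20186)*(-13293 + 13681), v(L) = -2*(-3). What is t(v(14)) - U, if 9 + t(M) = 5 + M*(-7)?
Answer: 5887466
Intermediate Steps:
v(L) = 6
t(M) = -4 - 7*M (t(M) = -9 + (5 + M*(-7)) = -9 + (5 - 7*M) = -4 - 7*M)
U = -5887512 (U = 9*((-21872 + 20186)*(-13293 + 13681)) = 9*(-1686*388) = 9*(-654168) = -5887512)
t(v(14)) - U = (-4 - 7*6) - 1*(-5887512) = (-4 - 42) + 5887512 = -46 + 5887512 = 5887466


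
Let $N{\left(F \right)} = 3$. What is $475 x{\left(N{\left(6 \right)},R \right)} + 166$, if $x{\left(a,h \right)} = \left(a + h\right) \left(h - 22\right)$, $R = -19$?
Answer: $311766$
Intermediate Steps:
$x{\left(a,h \right)} = \left(-22 + h\right) \left(a + h\right)$ ($x{\left(a,h \right)} = \left(a + h\right) \left(-22 + h\right) = \left(-22 + h\right) \left(a + h\right)$)
$475 x{\left(N{\left(6 \right)},R \right)} + 166 = 475 \left(\left(-19\right)^{2} - 66 - -418 + 3 \left(-19\right)\right) + 166 = 475 \left(361 - 66 + 418 - 57\right) + 166 = 475 \cdot 656 + 166 = 311600 + 166 = 311766$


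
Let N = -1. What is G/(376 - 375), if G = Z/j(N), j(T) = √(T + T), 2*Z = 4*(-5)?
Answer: 5*I*√2 ≈ 7.0711*I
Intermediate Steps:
Z = -10 (Z = (4*(-5))/2 = (½)*(-20) = -10)
j(T) = √2*√T (j(T) = √(2*T) = √2*√T)
G = 5*I*√2 (G = -10*(-I*√2/2) = -(-5)*I*√2 = 5*I*√2 ≈ 7.0711*I)
G/(376 - 375) = (5*I*√2)/(376 - 375) = (5*I*√2)/1 = (5*I*√2)*1 = 5*I*√2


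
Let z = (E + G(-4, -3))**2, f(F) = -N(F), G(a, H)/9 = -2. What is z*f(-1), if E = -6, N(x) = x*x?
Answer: -576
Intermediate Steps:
N(x) = x**2
G(a, H) = -18 (G(a, H) = 9*(-2) = -18)
f(F) = -F**2
z = 576 (z = (-6 - 18)**2 = (-24)**2 = 576)
z*f(-1) = 576*(-1*(-1)**2) = 576*(-1*1) = 576*(-1) = -576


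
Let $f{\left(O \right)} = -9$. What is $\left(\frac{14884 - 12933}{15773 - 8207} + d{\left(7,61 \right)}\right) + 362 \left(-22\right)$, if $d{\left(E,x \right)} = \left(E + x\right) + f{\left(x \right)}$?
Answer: $- \frac{59807279}{7566} \approx -7904.7$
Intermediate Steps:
$d{\left(E,x \right)} = -9 + E + x$ ($d{\left(E,x \right)} = \left(E + x\right) - 9 = -9 + E + x$)
$\left(\frac{14884 - 12933}{15773 - 8207} + d{\left(7,61 \right)}\right) + 362 \left(-22\right) = \left(\frac{14884 - 12933}{15773 - 8207} + \left(-9 + 7 + 61\right)\right) + 362 \left(-22\right) = \left(\frac{1951}{7566} + 59\right) - 7964 = \frac{448345}{7566} - 7964 = - \frac{59807279}{7566}$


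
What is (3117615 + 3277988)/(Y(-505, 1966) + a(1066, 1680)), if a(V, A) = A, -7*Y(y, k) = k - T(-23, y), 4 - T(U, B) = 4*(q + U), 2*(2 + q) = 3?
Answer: 44769221/9892 ≈ 4525.8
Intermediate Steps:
q = -1/2 (q = -2 + (1/2)*3 = -2 + 3/2 = -1/2 ≈ -0.50000)
T(U, B) = 6 - 4*U (T(U, B) = 4 - 4*(-1/2 + U) = 4 - (-2 + 4*U) = 4 + (2 - 4*U) = 6 - 4*U)
Y(y, k) = 14 - k/7 (Y(y, k) = -(k - (6 - 4*(-23)))/7 = -(k - (6 + 92))/7 = -(k - 1*98)/7 = -(k - 98)/7 = -(-98 + k)/7 = 14 - k/7)
(3117615 + 3277988)/(Y(-505, 1966) + a(1066, 1680)) = (3117615 + 3277988)/((14 - 1/7*1966) + 1680) = 6395603/((14 - 1966/7) + 1680) = 6395603/(-1868/7 + 1680) = 6395603/(9892/7) = 6395603*(7/9892) = 44769221/9892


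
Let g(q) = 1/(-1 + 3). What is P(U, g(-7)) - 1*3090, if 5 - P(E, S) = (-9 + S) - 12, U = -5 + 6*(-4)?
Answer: -6129/2 ≈ -3064.5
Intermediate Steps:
g(q) = ½ (g(q) = 1/2 = ½)
U = -29 (U = -5 - 24 = -29)
P(E, S) = 26 - S (P(E, S) = 5 - ((-9 + S) - 12) = 5 - (-21 + S) = 5 + (21 - S) = 26 - S)
P(U, g(-7)) - 1*3090 = (26 - 1*½) - 1*3090 = (26 - ½) - 3090 = 51/2 - 3090 = -6129/2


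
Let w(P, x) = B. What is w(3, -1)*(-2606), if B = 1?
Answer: -2606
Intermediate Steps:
w(P, x) = 1
w(3, -1)*(-2606) = 1*(-2606) = -2606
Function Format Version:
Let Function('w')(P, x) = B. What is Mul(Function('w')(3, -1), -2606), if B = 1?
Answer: -2606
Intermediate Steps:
Function('w')(P, x) = 1
Mul(Function('w')(3, -1), -2606) = Mul(1, -2606) = -2606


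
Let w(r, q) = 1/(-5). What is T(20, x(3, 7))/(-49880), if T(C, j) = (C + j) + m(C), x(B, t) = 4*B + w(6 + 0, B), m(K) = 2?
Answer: -169/249400 ≈ -0.00067763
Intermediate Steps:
w(r, q) = -1/5
x(B, t) = -1/5 + 4*B (x(B, t) = 4*B - 1/5 = -1/5 + 4*B)
T(C, j) = 2 + C + j (T(C, j) = (C + j) + 2 = 2 + C + j)
T(20, x(3, 7))/(-49880) = (2 + 20 + (-1/5 + 4*3))/(-49880) = (2 + 20 + (-1/5 + 12))*(-1/49880) = (2 + 20 + 59/5)*(-1/49880) = (169/5)*(-1/49880) = -169/249400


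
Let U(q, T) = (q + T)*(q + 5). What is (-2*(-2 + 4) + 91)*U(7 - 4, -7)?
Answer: -2784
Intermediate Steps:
U(q, T) = (5 + q)*(T + q) (U(q, T) = (T + q)*(5 + q) = (5 + q)*(T + q))
(-2*(-2 + 4) + 91)*U(7 - 4, -7) = (-2*(-2 + 4) + 91)*((7 - 4)**2 + 5*(-7) + 5*(7 - 4) - 7*(7 - 4)) = (-2*2 + 91)*(3**2 - 35 + 5*3 - 7*3) = (-4 + 91)*(9 - 35 + 15 - 21) = 87*(-32) = -2784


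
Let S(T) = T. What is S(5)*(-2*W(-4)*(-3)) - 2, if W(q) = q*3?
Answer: -362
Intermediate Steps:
W(q) = 3*q
S(5)*(-2*W(-4)*(-3)) - 2 = 5*(-6*(-4)*(-3)) - 2 = 5*(-2*(-12)*(-3)) - 2 = 5*(24*(-3)) - 2 = 5*(-72) - 2 = -360 - 2 = -362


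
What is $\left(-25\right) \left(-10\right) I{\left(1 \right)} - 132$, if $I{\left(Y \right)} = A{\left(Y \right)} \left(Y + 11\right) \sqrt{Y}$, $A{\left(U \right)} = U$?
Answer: $2868$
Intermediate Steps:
$I{\left(Y \right)} = Y^{\frac{3}{2}} \left(11 + Y\right)$ ($I{\left(Y \right)} = Y \left(Y + 11\right) \sqrt{Y} = Y \left(11 + Y\right) \sqrt{Y} = Y^{\frac{3}{2}} \left(11 + Y\right)$)
$\left(-25\right) \left(-10\right) I{\left(1 \right)} - 132 = \left(-25\right) \left(-10\right) 1^{\frac{3}{2}} \left(11 + 1\right) - 132 = 250 \cdot 1 \cdot 12 - 132 = 250 \cdot 12 - 132 = 3000 - 132 = 2868$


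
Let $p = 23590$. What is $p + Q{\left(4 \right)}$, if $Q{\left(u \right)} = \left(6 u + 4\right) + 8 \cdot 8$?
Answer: $23682$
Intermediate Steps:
$Q{\left(u \right)} = 68 + 6 u$ ($Q{\left(u \right)} = \left(4 + 6 u\right) + 64 = 68 + 6 u$)
$p + Q{\left(4 \right)} = 23590 + \left(68 + 6 \cdot 4\right) = 23590 + \left(68 + 24\right) = 23590 + 92 = 23682$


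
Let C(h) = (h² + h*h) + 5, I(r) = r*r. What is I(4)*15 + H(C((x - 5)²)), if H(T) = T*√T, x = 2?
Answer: 240 + 167*√167 ≈ 2398.1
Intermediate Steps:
I(r) = r²
C(h) = 5 + 2*h² (C(h) = (h² + h²) + 5 = 2*h² + 5 = 5 + 2*h²)
H(T) = T^(3/2)
I(4)*15 + H(C((x - 5)²)) = 4²*15 + (5 + 2*((2 - 5)²)²)^(3/2) = 16*15 + (5 + 2*((-3)²)²)^(3/2) = 240 + (5 + 2*9²)^(3/2) = 240 + (5 + 2*81)^(3/2) = 240 + (5 + 162)^(3/2) = 240 + 167^(3/2) = 240 + 167*√167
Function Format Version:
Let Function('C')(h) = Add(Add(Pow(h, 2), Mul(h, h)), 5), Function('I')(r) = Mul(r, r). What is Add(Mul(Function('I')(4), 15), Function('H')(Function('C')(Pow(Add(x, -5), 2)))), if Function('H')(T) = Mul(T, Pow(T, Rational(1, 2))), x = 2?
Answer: Add(240, Mul(167, Pow(167, Rational(1, 2)))) ≈ 2398.1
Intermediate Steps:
Function('I')(r) = Pow(r, 2)
Function('C')(h) = Add(5, Mul(2, Pow(h, 2))) (Function('C')(h) = Add(Add(Pow(h, 2), Pow(h, 2)), 5) = Add(Mul(2, Pow(h, 2)), 5) = Add(5, Mul(2, Pow(h, 2))))
Function('H')(T) = Pow(T, Rational(3, 2))
Add(Mul(Function('I')(4), 15), Function('H')(Function('C')(Pow(Add(x, -5), 2)))) = Add(Mul(Pow(4, 2), 15), Pow(Add(5, Mul(2, Pow(Pow(Add(2, -5), 2), 2))), Rational(3, 2))) = Add(Mul(16, 15), Pow(Add(5, Mul(2, Pow(Pow(-3, 2), 2))), Rational(3, 2))) = Add(240, Pow(Add(5, Mul(2, Pow(9, 2))), Rational(3, 2))) = Add(240, Pow(Add(5, Mul(2, 81)), Rational(3, 2))) = Add(240, Pow(Add(5, 162), Rational(3, 2))) = Add(240, Pow(167, Rational(3, 2))) = Add(240, Mul(167, Pow(167, Rational(1, 2))))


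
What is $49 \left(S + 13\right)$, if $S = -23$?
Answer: $-490$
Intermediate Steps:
$49 \left(S + 13\right) = 49 \left(-23 + 13\right) = 49 \left(-10\right) = -490$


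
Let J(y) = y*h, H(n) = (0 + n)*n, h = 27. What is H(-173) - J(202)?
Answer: 24475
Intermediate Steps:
H(n) = n² (H(n) = n*n = n²)
J(y) = 27*y (J(y) = y*27 = 27*y)
H(-173) - J(202) = (-173)² - 27*202 = 29929 - 1*5454 = 29929 - 5454 = 24475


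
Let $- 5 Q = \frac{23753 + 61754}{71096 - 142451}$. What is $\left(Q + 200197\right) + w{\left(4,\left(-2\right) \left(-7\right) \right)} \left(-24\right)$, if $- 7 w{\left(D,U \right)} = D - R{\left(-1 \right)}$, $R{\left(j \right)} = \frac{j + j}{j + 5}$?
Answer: $\frac{500016122974}{2497425} \approx 2.0021 \cdot 10^{5}$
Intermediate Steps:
$R{\left(j \right)} = \frac{2 j}{5 + j}$
$w{\left(D,U \right)} = - \frac{1}{14} - \frac{D}{7}$ ($w{\left(D,U \right)} = - \frac{D - 2 \left(-1\right) \frac{1}{5 - 1}}{7} = - \frac{D - 2 \left(-1\right) \frac{1}{4}}{7} = - \frac{D - - \frac{1}{2}}{7} = - \frac{D + \frac{1}{2}}{7} = - \frac{\frac{1}{2} + D}{7} = - \frac{1}{14} - \frac{D}{7}$)
$Q = \frac{85507}{356775}$ ($Q = - \frac{\left(23753 + 61754\right) \frac{1}{71096 - 142451}}{5} = - \frac{85507 \frac{1}{-71355}}{5} = - \frac{85507 \left(- \frac{1}{71355}\right)}{5} = \left(- \frac{1}{5}\right) \left(- \frac{85507}{71355}\right) = \frac{85507}{356775} \approx 0.23967$)
$\left(Q + 200197\right) + w{\left(4,\left(-2\right) \left(-7\right) \right)} \left(-24\right) = \left(\frac{85507}{356775} + 200197\right) + \left(- \frac{1}{14} - \frac{4}{7}\right) \left(-24\right) = \frac{71425370182}{356775} + \left(- \frac{1}{14} - \frac{4}{7}\right) \left(-24\right) = \frac{71425370182}{356775} - - \frac{108}{7} = \frac{71425370182}{356775} + \frac{108}{7} = \frac{500016122974}{2497425}$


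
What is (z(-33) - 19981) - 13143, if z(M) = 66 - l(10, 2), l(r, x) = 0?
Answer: -33058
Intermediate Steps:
z(M) = 66 (z(M) = 66 - 1*0 = 66 + 0 = 66)
(z(-33) - 19981) - 13143 = (66 - 19981) - 13143 = -19915 - 13143 = -33058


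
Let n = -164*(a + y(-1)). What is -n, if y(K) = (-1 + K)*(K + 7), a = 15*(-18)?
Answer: -46248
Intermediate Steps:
a = -270
y(K) = (-1 + K)*(7 + K)
n = 46248 (n = -164*(-270 + (-7 + (-1)**2 + 6*(-1))) = -164*(-270 + (-7 + 1 - 6)) = -164*(-270 - 12) = -164*(-282) = 46248)
-n = -1*46248 = -46248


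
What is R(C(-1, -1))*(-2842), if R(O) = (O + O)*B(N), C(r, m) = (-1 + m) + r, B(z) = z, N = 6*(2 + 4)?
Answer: 613872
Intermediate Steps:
N = 36 (N = 6*6 = 36)
C(r, m) = -1 + m + r
R(O) = 72*O (R(O) = (O + O)*36 = (2*O)*36 = 72*O)
R(C(-1, -1))*(-2842) = (72*(-1 - 1 - 1))*(-2842) = (72*(-3))*(-2842) = -216*(-2842) = 613872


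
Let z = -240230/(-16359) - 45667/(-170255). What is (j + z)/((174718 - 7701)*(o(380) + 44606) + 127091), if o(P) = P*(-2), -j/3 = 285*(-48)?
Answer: 114346318831903/20396461152473260785 ≈ 5.6062e-6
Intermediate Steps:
j = 41040 (j = -855*(-48) = -3*(-13680) = 41040)
o(P) = -2*P
z = 41647425103/2785201545 (z = -240230*(-1/16359) - 45667*(-1/170255) = 240230/16359 + 45667/170255 = 41647425103/2785201545 ≈ 14.953)
(j + z)/((174718 - 7701)*(o(380) + 44606) + 127091) = (41040 + 41647425103/2785201545)/((174718 - 7701)*(-2*380 + 44606) + 127091) = 114346318831903/(2785201545*(167017*(-760 + 44606) + 127091)) = 114346318831903/(2785201545*(167017*43846 + 127091)) = 114346318831903/(2785201545*(7323027382 + 127091)) = (114346318831903/2785201545)/7323154473 = (114346318831903/2785201545)*(1/7323154473) = 114346318831903/20396461152473260785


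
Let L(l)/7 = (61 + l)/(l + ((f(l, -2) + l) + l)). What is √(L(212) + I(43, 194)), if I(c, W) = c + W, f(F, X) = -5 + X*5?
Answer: 4*√71438/69 ≈ 15.494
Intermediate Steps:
f(F, X) = -5 + 5*X
I(c, W) = W + c
L(l) = 7*(61 + l)/(-15 + 3*l) (L(l) = 7*((61 + l)/(l + (((-5 + 5*(-2)) + l) + l))) = 7*((61 + l)/(l + (((-5 - 10) + l) + l))) = 7*((61 + l)/(l + ((-15 + l) + l))) = 7*((61 + l)/(l + (-15 + 2*l))) = 7*((61 + l)/(-15 + 3*l)) = 7*(61 + l)/(-15 + 3*l))
√(L(212) + I(43, 194)) = √(7*(61 + 212)/(3*(-5 + 212)) + (194 + 43)) = √((7/3)*273/207 + 237) = √((7/3)*(1/207)*273 + 237) = √(637/207 + 237) = √(49696/207) = 4*√71438/69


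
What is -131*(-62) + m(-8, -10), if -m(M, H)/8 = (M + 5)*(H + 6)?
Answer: 8026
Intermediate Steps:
m(M, H) = -8*(5 + M)*(6 + H) (m(M, H) = -8*(M + 5)*(H + 6) = -8*(5 + M)*(6 + H))
-131*(-62) + m(-8, -10) = -131*(-62) + (-240 - 48*(-8) - 40*(-10) - 8*(-10)*(-8)) = 8122 + (-240 + 384 + 400 - 640) = 8122 - 96 = 8026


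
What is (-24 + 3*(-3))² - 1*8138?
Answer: -7049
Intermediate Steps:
(-24 + 3*(-3))² - 1*8138 = (-24 - 9)² - 8138 = (-33)² - 8138 = 1089 - 8138 = -7049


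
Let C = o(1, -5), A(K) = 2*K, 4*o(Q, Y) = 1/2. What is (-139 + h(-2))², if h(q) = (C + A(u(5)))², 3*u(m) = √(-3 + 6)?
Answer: 698495113/36864 - 26429*√3/576 ≈ 18868.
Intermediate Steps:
u(m) = √3/3 (u(m) = √(-3 + 6)/3 = √3/3)
o(Q, Y) = ⅛ (o(Q, Y) = (¼)/2 = (¼)*(½) = ⅛)
C = ⅛ ≈ 0.12500
h(q) = (⅛ + 2*√3/3)² (h(q) = (⅛ + 2*(√3/3))² = (⅛ + 2*√3/3)²)
(-139 + h(-2))² = (-139 + (259/192 + √3/6))² = (-26429/192 + √3/6)²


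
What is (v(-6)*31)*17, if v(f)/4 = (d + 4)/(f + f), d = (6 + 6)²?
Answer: -77996/3 ≈ -25999.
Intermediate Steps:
d = 144 (d = 12² = 144)
v(f) = 296/f (v(f) = 4*((144 + 4)/(f + f)) = 4*(148/((2*f))) = 4*(148*(1/(2*f))) = 4*(74/f) = 296/f)
(v(-6)*31)*17 = ((296/(-6))*31)*17 = ((296*(-⅙))*31)*17 = -148/3*31*17 = -4588/3*17 = -77996/3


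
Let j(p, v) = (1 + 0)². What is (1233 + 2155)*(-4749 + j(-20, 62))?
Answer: -16086224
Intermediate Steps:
j(p, v) = 1 (j(p, v) = 1² = 1)
(1233 + 2155)*(-4749 + j(-20, 62)) = (1233 + 2155)*(-4749 + 1) = 3388*(-4748) = -16086224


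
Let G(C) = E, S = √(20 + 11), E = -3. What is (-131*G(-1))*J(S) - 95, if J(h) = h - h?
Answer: -95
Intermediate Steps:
S = √31 ≈ 5.5678
G(C) = -3
J(h) = 0
(-131*G(-1))*J(S) - 95 = -131*(-3)*0 - 95 = 393*0 - 95 = 0 - 95 = -95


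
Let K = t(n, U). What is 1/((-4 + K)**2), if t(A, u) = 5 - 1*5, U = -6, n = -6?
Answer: 1/16 ≈ 0.062500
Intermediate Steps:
t(A, u) = 0 (t(A, u) = 5 - 5 = 0)
K = 0
1/((-4 + K)**2) = 1/((-4 + 0)**2) = 1/((-4)**2) = 1/16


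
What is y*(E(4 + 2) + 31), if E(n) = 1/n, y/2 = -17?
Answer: -3179/3 ≈ -1059.7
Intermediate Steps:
y = -34 (y = 2*(-17) = -34)
y*(E(4 + 2) + 31) = -34*(1/(4 + 2) + 31) = -34*(1/6 + 31) = -34*(⅙ + 31) = -34*187/6 = -3179/3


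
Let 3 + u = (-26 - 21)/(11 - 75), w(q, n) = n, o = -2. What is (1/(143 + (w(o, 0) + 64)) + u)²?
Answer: 897062401/175509504 ≈ 5.1112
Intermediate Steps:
u = -145/64 (u = -3 + (-26 - 21)/(11 - 75) = -3 - 47/(-64) = -3 - 47*(-1/64) = -3 + 47/64 = -145/64 ≈ -2.2656)
(1/(143 + (w(o, 0) + 64)) + u)² = (1/(143 + (0 + 64)) - 145/64)² = (1/(143 + 64) - 145/64)² = (1/207 - 145/64)² = (-29951/13248)² = 897062401/175509504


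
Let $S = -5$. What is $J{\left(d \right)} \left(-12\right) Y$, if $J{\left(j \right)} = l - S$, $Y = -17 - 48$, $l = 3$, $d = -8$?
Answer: $6240$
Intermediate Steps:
$Y = -65$ ($Y = -17 - 48 = -65$)
$J{\left(j \right)} = 8$ ($J{\left(j \right)} = 3 - -5 = 3 + 5 = 8$)
$J{\left(d \right)} \left(-12\right) Y = 8 \left(-12\right) \left(-65\right) = \left(-96\right) \left(-65\right) = 6240$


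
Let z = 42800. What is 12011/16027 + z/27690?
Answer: 101854019/44378763 ≈ 2.2951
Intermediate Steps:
12011/16027 + z/27690 = 12011/16027 + 42800/27690 = 12011*(1/16027) + 42800*(1/27690) = 12011/16027 + 4280/2769 = 101854019/44378763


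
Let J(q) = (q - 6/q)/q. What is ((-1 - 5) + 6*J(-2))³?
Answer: -729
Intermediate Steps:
J(q) = (q - 6/q)/q
((-1 - 5) + 6*J(-2))³ = ((-1 - 5) + 6*(1 - 6/(-2)²))³ = (-6 + 6*(1 - 6*¼))³ = (-6 + 6*(1 - 3/2))³ = (-6 + 6*(-½))³ = (-6 - 3)³ = (-9)³ = -729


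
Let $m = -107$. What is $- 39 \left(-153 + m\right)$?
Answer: $10140$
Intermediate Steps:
$- 39 \left(-153 + m\right) = - 39 \left(-153 - 107\right) = \left(-39\right) \left(-260\right) = 10140$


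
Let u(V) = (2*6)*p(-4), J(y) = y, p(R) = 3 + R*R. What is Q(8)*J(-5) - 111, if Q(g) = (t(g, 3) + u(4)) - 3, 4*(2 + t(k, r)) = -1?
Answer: -4899/4 ≈ -1224.8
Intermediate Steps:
p(R) = 3 + R²
t(k, r) = -9/4 (t(k, r) = -2 + (¼)*(-1) = -2 - ¼ = -9/4)
u(V) = 228 (u(V) = (2*6)*(3 + (-4)²) = 12*(3 + 16) = 12*19 = 228)
Q(g) = 891/4 (Q(g) = (-9/4 + 228) - 3 = 903/4 - 3 = 891/4)
Q(8)*J(-5) - 111 = (891/4)*(-5) - 111 = -4455/4 - 111 = -4899/4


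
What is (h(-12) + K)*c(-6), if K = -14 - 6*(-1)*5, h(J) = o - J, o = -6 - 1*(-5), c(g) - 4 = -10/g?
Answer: 153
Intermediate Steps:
c(g) = 4 - 10/g
o = -1 (o = -6 + 5 = -1)
h(J) = -1 - J
K = 16 (K = -14 - (-6)*5 = -14 - 1*(-30) = -14 + 30 = 16)
(h(-12) + K)*c(-6) = ((-1 - 1*(-12)) + 16)*(4 - 10/(-6)) = ((-1 + 12) + 16)*(4 - 10*(-⅙)) = (11 + 16)*(4 + 5/3) = 27*(17/3) = 153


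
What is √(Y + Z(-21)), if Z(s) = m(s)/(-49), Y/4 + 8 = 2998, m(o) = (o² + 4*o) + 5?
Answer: √585678/7 ≈ 109.33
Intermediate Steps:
m(o) = 5 + o² + 4*o
Y = 11960 (Y = -32 + 4*2998 = -32 + 11992 = 11960)
Z(s) = -5/49 - 4*s/49 - s²/49 (Z(s) = (5 + s² + 4*s)/(-49) = (5 + s² + 4*s)*(-1/49) = -5/49 - 4*s/49 - s²/49)
√(Y + Z(-21)) = √(11960 + (-5/49 - 4/49*(-21) - 1/49*(-21)²)) = √(11960 + (-5/49 + 12/7 - 1/49*441)) = √(11960 + (-5/49 + 12/7 - 9)) = √(11960 - 362/49) = √(585678/49) = √585678/7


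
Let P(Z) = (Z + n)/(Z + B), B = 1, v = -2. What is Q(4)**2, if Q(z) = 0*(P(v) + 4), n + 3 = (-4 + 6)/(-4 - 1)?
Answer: 0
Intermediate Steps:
n = -17/5 (n = -3 + (-4 + 6)/(-4 - 1) = -3 + 2/(-5) = -3 + 2*(-1/5) = -3 - 2/5 = -17/5 ≈ -3.4000)
P(Z) = (-17/5 + Z)/(1 + Z) (P(Z) = (Z - 17/5)/(Z + 1) = (-17/5 + Z)/(1 + Z))
Q(z) = 0 (Q(z) = 0*((-17/5 - 2)/(1 - 2) + 4) = 0*(-27/5/(-1) + 4) = 0*(-1*(-27/5) + 4) = 0*(27/5 + 4) = 0*(47/5) = 0)
Q(4)**2 = 0**2 = 0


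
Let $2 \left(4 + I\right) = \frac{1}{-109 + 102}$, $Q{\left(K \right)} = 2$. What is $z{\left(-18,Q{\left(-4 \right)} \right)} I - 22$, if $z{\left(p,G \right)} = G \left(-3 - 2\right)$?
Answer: $\frac{131}{7} \approx 18.714$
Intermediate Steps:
$z{\left(p,G \right)} = - 5 G$ ($z{\left(p,G \right)} = G \left(-5\right) = - 5 G$)
$I = - \frac{57}{14}$ ($I = -4 + \frac{1}{2 \left(-109 + 102\right)} = -4 + \frac{1}{2 \left(-7\right)} = -4 + \frac{1}{2} \left(- \frac{1}{7}\right) = -4 - \frac{1}{14} = - \frac{57}{14} \approx -4.0714$)
$z{\left(-18,Q{\left(-4 \right)} \right)} I - 22 = \left(-5\right) 2 \left(- \frac{57}{14}\right) - 22 = \left(-10\right) \left(- \frac{57}{14}\right) - 22 = \frac{285}{7} - 22 = \frac{131}{7}$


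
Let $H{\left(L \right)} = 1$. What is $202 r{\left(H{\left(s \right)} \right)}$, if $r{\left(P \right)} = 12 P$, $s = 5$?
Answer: $2424$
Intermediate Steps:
$202 r{\left(H{\left(s \right)} \right)} = 202 \cdot 12 \cdot 1 = 202 \cdot 12 = 2424$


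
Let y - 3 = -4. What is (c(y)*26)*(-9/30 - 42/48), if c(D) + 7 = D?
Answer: 1222/5 ≈ 244.40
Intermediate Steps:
y = -1 (y = 3 - 4 = -1)
c(D) = -7 + D
(c(y)*26)*(-9/30 - 42/48) = ((-7 - 1)*26)*(-9/30 - 42/48) = (-8*26)*(-9*1/30 - 42*1/48) = -208*(-3/10 - 7/8) = -208*(-47/40) = 1222/5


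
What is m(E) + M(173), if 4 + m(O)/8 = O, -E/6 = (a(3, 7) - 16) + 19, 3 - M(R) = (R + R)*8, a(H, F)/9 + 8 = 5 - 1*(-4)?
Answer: -3373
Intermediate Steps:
a(H, F) = 9 (a(H, F) = -72 + 9*(5 - 1*(-4)) = -72 + 9*(5 + 4) = -72 + 9*9 = -72 + 81 = 9)
M(R) = 3 - 16*R (M(R) = 3 - (R + R)*8 = 3 - 2*R*8 = 3 - 16*R)
E = -72 (E = -6*((9 - 16) + 19) = -6*(-7 + 19) = -6*12 = -72)
m(O) = -32 + 8*O
m(E) + M(173) = (-32 + 8*(-72)) + (3 - 16*173) = (-32 - 576) + (3 - 2768) = -608 - 2765 = -3373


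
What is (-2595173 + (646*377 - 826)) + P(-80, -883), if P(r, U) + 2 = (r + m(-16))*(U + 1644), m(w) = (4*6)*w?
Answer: -2705563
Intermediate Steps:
m(w) = 24*w
P(r, U) = -2 + (-384 + r)*(1644 + U) (P(r, U) = -2 + (r + 24*(-16))*(U + 1644) = -2 + (r - 384)*(1644 + U) = -2 + (-384 + r)*(1644 + U))
(-2595173 + (646*377 - 826)) + P(-80, -883) = (-2595173 + (646*377 - 826)) + (-631298 - 384*(-883) + 1644*(-80) - 883*(-80)) = (-2595173 + (243542 - 826)) + (-631298 + 339072 - 131520 + 70640) = (-2595173 + 242716) - 353106 = -2352457 - 353106 = -2705563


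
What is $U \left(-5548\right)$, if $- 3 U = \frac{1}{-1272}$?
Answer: $- \frac{1387}{954} \approx -1.4539$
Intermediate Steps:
$U = \frac{1}{3816}$ ($U = - \frac{1}{3 \left(-1272\right)} = \left(- \frac{1}{3}\right) \left(- \frac{1}{1272}\right) = \frac{1}{3816} \approx 0.00026205$)
$U \left(-5548\right) = \frac{1}{3816} \left(-5548\right) = - \frac{1387}{954}$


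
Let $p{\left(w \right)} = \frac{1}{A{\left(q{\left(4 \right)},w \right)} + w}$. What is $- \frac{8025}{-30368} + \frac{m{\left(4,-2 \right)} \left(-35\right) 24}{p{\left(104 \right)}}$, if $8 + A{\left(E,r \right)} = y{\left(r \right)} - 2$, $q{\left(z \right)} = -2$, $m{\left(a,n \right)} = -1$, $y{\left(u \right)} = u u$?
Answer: $\frac{278304507225}{30368} \approx 9.1644 \cdot 10^{6}$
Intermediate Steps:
$y{\left(u \right)} = u^{2}$
$A{\left(E,r \right)} = -10 + r^{2}$ ($A{\left(E,r \right)} = -8 + \left(r^{2} - 2\right) = -8 + \left(-2 + r^{2}\right) = -10 + r^{2}$)
$p{\left(w \right)} = \frac{1}{-10 + w + w^{2}}$ ($p{\left(w \right)} = \frac{1}{\left(-10 + w^{2}\right) + w} = \frac{1}{-10 + w + w^{2}}$)
$- \frac{8025}{-30368} + \frac{m{\left(4,-2 \right)} \left(-35\right) 24}{p{\left(104 \right)}} = - \frac{8025}{-30368} + \frac{\left(-1\right) \left(-35\right) 24}{\frac{1}{-10 + 104 + 104^{2}}} = \left(-8025\right) \left(- \frac{1}{30368}\right) + \frac{35 \cdot 24}{\frac{1}{-10 + 104 + 10816}} = \frac{8025}{30368} + \frac{840}{\frac{1}{10910}} = \frac{8025}{30368} + 840 \frac{1}{\frac{1}{10910}} = \frac{8025}{30368} + 840 \cdot 10910 = \frac{8025}{30368} + 9164400 = \frac{278304507225}{30368}$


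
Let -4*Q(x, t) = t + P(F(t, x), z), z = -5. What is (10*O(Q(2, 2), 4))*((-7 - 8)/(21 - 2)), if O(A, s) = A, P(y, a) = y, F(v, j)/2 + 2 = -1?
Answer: -150/19 ≈ -7.8947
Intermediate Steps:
F(v, j) = -6 (F(v, j) = -4 + 2*(-1) = -4 - 2 = -6)
Q(x, t) = 3/2 - t/4 (Q(x, t) = -(t - 6)/4 = -(-6 + t)/4 = 3/2 - t/4)
(10*O(Q(2, 2), 4))*((-7 - 8)/(21 - 2)) = (10*(3/2 - ¼*2))*((-7 - 8)/(21 - 2)) = (10*(3/2 - ½))*(-15/19) = (10*1)*(-15*1/19) = 10*(-15/19) = -150/19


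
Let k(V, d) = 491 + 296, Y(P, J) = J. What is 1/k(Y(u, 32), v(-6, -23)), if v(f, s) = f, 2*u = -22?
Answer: 1/787 ≈ 0.0012706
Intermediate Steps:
u = -11 (u = (½)*(-22) = -11)
k(V, d) = 787
1/k(Y(u, 32), v(-6, -23)) = 1/787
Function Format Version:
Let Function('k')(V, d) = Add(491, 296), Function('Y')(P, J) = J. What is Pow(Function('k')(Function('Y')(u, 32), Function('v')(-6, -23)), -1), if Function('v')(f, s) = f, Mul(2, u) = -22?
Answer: Rational(1, 787) ≈ 0.0012706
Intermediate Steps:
u = -11 (u = Mul(Rational(1, 2), -22) = -11)
Function('k')(V, d) = 787
Pow(Function('k')(Function('Y')(u, 32), Function('v')(-6, -23)), -1) = Pow(787, -1) = Rational(1, 787)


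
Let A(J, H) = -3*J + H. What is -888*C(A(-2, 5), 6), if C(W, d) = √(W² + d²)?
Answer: -888*√157 ≈ -11127.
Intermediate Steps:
A(J, H) = H - 3*J
-888*C(A(-2, 5), 6) = -888*√((5 - 3*(-2))² + 6²) = -888*√((5 + 6)² + 36) = -888*√(11² + 36) = -888*√(121 + 36) = -888*√157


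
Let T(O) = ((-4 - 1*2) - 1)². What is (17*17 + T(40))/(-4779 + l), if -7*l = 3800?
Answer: -2366/37253 ≈ -0.063512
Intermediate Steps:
T(O) = 49 (T(O) = ((-4 - 2) - 1)² = (-6 - 1)² = (-7)² = 49)
l = -3800/7 (l = -⅐*3800 = -3800/7 ≈ -542.86)
(17*17 + T(40))/(-4779 + l) = (17*17 + 49)/(-4779 - 3800/7) = (289 + 49)/(-37253/7) = 338*(-7/37253) = -2366/37253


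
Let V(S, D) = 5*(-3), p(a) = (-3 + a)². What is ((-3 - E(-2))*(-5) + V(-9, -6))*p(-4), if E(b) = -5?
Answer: -1225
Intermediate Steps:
V(S, D) = -15
((-3 - E(-2))*(-5) + V(-9, -6))*p(-4) = ((-3 - 1*(-5))*(-5) - 15)*(-3 - 4)² = ((-3 + 5)*(-5) - 15)*(-7)² = (2*(-5) - 15)*49 = (-10 - 15)*49 = -25*49 = -1225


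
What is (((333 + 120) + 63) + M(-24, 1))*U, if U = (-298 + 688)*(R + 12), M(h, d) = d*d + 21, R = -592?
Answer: -121695600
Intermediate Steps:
M(h, d) = 21 + d² (M(h, d) = d² + 21 = 21 + d²)
U = -226200 (U = (-298 + 688)*(-592 + 12) = 390*(-580) = -226200)
(((333 + 120) + 63) + M(-24, 1))*U = (((333 + 120) + 63) + (21 + 1²))*(-226200) = ((453 + 63) + (21 + 1))*(-226200) = (516 + 22)*(-226200) = 538*(-226200) = -121695600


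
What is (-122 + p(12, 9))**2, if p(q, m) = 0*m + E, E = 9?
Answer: 12769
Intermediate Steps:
p(q, m) = 9 (p(q, m) = 0*m + 9 = 0 + 9 = 9)
(-122 + p(12, 9))**2 = (-122 + 9)**2 = (-113)**2 = 12769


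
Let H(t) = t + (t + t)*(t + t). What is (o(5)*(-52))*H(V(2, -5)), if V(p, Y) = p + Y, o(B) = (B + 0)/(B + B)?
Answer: -858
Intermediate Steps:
o(B) = ½ (o(B) = B/((2*B)) = B*(1/(2*B)) = ½)
V(p, Y) = Y + p
H(t) = t + 4*t² (H(t) = t + (2*t)*(2*t) = t + 4*t²)
(o(5)*(-52))*H(V(2, -5)) = ((½)*(-52))*((-5 + 2)*(1 + 4*(-5 + 2))) = -(-78)*(1 + 4*(-3)) = -(-78)*(1 - 12) = -(-78)*(-11) = -26*33 = -858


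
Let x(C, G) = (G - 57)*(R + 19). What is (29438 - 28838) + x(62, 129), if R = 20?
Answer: 3408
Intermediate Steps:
x(C, G) = -2223 + 39*G (x(C, G) = (G - 57)*(20 + 19) = (-57 + G)*39 = -2223 + 39*G)
(29438 - 28838) + x(62, 129) = (29438 - 28838) + (-2223 + 39*129) = 600 + (-2223 + 5031) = 600 + 2808 = 3408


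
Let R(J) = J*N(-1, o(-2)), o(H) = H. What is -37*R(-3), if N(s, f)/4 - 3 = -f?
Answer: 2220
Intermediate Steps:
N(s, f) = 12 - 4*f (N(s, f) = 12 + 4*(-f) = 12 - 4*f)
R(J) = 20*J (R(J) = J*(12 - 4*(-2)) = J*(12 + 8) = J*20 = 20*J)
-37*R(-3) = -740*(-3) = -37*(-60) = 2220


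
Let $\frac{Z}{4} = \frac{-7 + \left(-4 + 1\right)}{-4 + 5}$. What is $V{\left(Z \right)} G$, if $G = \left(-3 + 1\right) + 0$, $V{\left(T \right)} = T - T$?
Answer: $0$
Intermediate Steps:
$Z = -40$ ($Z = 4 \frac{-7 + \left(-4 + 1\right)}{-4 + 5} = 4 \frac{-7 - 3}{1} = 4 \left(\left(-10\right) 1\right) = 4 \left(-10\right) = -40$)
$V{\left(T \right)} = 0$
$G = -2$ ($G = -2 + 0 = -2$)
$V{\left(Z \right)} G = 0 \left(-2\right) = 0$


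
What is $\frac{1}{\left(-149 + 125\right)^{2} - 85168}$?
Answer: $- \frac{1}{84592} \approx -1.1821 \cdot 10^{-5}$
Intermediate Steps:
$\frac{1}{\left(-149 + 125\right)^{2} - 85168} = \frac{1}{\left(-24\right)^{2} - 85168} = \frac{1}{576 - 85168} = \frac{1}{-84592} = - \frac{1}{84592}$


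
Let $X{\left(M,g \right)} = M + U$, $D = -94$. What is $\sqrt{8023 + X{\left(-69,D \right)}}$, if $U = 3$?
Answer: $\sqrt{7957} \approx 89.202$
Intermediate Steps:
$X{\left(M,g \right)} = 3 + M$ ($X{\left(M,g \right)} = M + 3 = 3 + M$)
$\sqrt{8023 + X{\left(-69,D \right)}} = \sqrt{8023 + \left(3 - 69\right)} = \sqrt{8023 - 66} = \sqrt{7957}$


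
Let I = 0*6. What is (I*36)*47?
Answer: 0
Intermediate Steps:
I = 0
(I*36)*47 = (0*36)*47 = 0*47 = 0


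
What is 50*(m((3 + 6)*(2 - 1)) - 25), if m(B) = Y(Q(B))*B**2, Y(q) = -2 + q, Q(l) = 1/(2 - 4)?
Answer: -11375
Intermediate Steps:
Q(l) = -1/2 (Q(l) = 1/(-2) = -1/2)
m(B) = -5*B**2/2 (m(B) = (-2 - 1/2)*B**2 = -5*B**2/2)
50*(m((3 + 6)*(2 - 1)) - 25) = 50*(-5*(2 - 1)**2*(3 + 6)**2/2 - 25) = 50*(-5*(9*1)**2/2 - 25) = 50*(-5/2*9**2 - 25) = 50*(-5/2*81 - 25) = 50*(-405/2 - 25) = 50*(-455/2) = -11375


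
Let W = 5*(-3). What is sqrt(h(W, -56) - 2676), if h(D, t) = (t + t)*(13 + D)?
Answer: 2*I*sqrt(613) ≈ 49.518*I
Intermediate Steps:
W = -15
h(D, t) = 2*t*(13 + D) (h(D, t) = (2*t)*(13 + D) = 2*t*(13 + D))
sqrt(h(W, -56) - 2676) = sqrt(2*(-56)*(13 - 15) - 2676) = sqrt(2*(-56)*(-2) - 2676) = sqrt(224 - 2676) = sqrt(-2452) = 2*I*sqrt(613)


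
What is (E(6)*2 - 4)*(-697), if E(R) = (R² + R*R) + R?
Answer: -105944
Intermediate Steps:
E(R) = R + 2*R² (E(R) = (R² + R²) + R = 2*R² + R = R + 2*R²)
(E(6)*2 - 4)*(-697) = ((6*(1 + 2*6))*2 - 4)*(-697) = ((6*(1 + 12))*2 - 4)*(-697) = ((6*13)*2 - 4)*(-697) = (78*2 - 4)*(-697) = (156 - 4)*(-697) = 152*(-697) = -105944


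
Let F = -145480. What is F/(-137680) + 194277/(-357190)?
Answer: 157599649/307361995 ≈ 0.51275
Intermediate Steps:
F/(-137680) + 194277/(-357190) = -145480/(-137680) + 194277/(-357190) = -145480*(-1/137680) + 194277*(-1/357190) = 3637/3442 - 194277/357190 = 157599649/307361995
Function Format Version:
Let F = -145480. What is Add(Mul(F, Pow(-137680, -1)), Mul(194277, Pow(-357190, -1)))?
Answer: Rational(157599649, 307361995) ≈ 0.51275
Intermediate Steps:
Add(Mul(F, Pow(-137680, -1)), Mul(194277, Pow(-357190, -1))) = Add(Mul(-145480, Pow(-137680, -1)), Mul(194277, Pow(-357190, -1))) = Add(Mul(-145480, Rational(-1, 137680)), Mul(194277, Rational(-1, 357190))) = Add(Rational(3637, 3442), Rational(-194277, 357190)) = Rational(157599649, 307361995)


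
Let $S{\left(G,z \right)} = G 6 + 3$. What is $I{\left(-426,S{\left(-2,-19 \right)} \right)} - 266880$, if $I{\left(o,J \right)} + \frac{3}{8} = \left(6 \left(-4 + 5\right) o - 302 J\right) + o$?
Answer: $- \frac{2137155}{8} \approx -2.6714 \cdot 10^{5}$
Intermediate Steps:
$S{\left(G,z \right)} = 3 + 6 G$ ($S{\left(G,z \right)} = 6 G + 3 = 3 + 6 G$)
$I{\left(o,J \right)} = - \frac{3}{8} - 302 J + 7 o$ ($I{\left(o,J \right)} = - \frac{3}{8} - \left(- o + 302 J - 6 \left(-4 + 5\right) o\right) = - \frac{3}{8} - \left(- o + 302 J - 6 \cdot 1 o\right) = - \frac{3}{8} + \left(\left(6 o - 302 J\right) + o\right) = - \frac{3}{8} + \left(\left(- 302 J + 6 o\right) + o\right) = - \frac{3}{8} - \left(- 7 o + 302 J\right) = - \frac{3}{8} - 302 J + 7 o$)
$I{\left(-426,S{\left(-2,-19 \right)} \right)} - 266880 = \left(- \frac{3}{8} - 302 \left(3 + 6 \left(-2\right)\right) + 7 \left(-426\right)\right) - 266880 = \left(- \frac{3}{8} - 302 \left(3 - 12\right) - 2982\right) - 266880 = \left(- \frac{3}{8} - -2718 - 2982\right) - 266880 = \left(- \frac{3}{8} + 2718 - 2982\right) - 266880 = - \frac{2115}{8} - 266880 = - \frac{2137155}{8}$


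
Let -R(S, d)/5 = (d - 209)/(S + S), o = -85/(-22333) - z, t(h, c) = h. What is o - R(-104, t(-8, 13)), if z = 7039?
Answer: -32673764311/4645264 ≈ -7033.8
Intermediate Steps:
o = -157201902/22333 (o = -85/(-22333) - 1*7039 = -85*(-1/22333) - 7039 = 85/22333 - 7039 = -157201902/22333 ≈ -7039.0)
R(S, d) = -5*(-209 + d)/(2*S) (R(S, d) = -5*(d - 209)/(S + S) = -5*(-209 + d)/(2*S))
o - R(-104, t(-8, 13)) = -157201902/22333 - 5*(209 - 1*(-8))/(2*(-104)) = -157201902/22333 - 5*(-1)*(209 + 8)/(2*104) = -157201902/22333 - 5*(-1)*217/(2*104) = -157201902/22333 - 1*(-1085/208) = -157201902/22333 + 1085/208 = -32673764311/4645264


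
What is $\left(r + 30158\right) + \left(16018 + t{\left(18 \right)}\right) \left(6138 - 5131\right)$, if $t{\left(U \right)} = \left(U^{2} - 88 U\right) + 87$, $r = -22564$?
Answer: $14956509$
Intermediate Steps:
$t{\left(U \right)} = 87 + U^{2} - 88 U$
$\left(r + 30158\right) + \left(16018 + t{\left(18 \right)}\right) \left(6138 - 5131\right) = \left(-22564 + 30158\right) + \left(16018 + \left(87 + 18^{2} - 1584\right)\right) \left(6138 - 5131\right) = 7594 + \left(16018 + \left(87 + 324 - 1584\right)\right) 1007 = 7594 + \left(16018 - 1173\right) 1007 = 7594 + 14845 \cdot 1007 = 7594 + 14948915 = 14956509$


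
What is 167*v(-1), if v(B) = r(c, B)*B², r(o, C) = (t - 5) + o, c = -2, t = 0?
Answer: -1169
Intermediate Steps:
r(o, C) = -5 + o (r(o, C) = (0 - 5) + o = -5 + o)
v(B) = -7*B² (v(B) = (-5 - 2)*B² = -7*B²)
167*v(-1) = 167*(-7*(-1)²) = 167*(-7*1) = 167*(-7) = -1169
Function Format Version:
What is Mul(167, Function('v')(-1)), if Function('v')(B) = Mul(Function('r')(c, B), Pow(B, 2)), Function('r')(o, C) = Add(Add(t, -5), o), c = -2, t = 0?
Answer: -1169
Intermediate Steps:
Function('r')(o, C) = Add(-5, o) (Function('r')(o, C) = Add(Add(0, -5), o) = Add(-5, o))
Function('v')(B) = Mul(-7, Pow(B, 2)) (Function('v')(B) = Mul(Add(-5, -2), Pow(B, 2)) = Mul(-7, Pow(B, 2)))
Mul(167, Function('v')(-1)) = Mul(167, Mul(-7, Pow(-1, 2))) = Mul(167, Mul(-7, 1)) = Mul(167, -7) = -1169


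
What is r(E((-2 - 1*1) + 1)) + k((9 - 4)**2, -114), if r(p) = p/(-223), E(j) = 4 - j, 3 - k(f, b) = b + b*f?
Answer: 661635/223 ≈ 2967.0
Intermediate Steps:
k(f, b) = 3 - b - b*f (k(f, b) = 3 - (b + b*f) = 3 + (-b - b*f) = 3 - b - b*f)
r(p) = -p/223 (r(p) = p*(-1/223) = -p/223)
r(E((-2 - 1*1) + 1)) + k((9 - 4)**2, -114) = -(4 - ((-2 - 1*1) + 1))/223 + (3 - 1*(-114) - 1*(-114)*(9 - 4)**2) = -(4 - ((-2 - 1) + 1))/223 + (3 + 114 - 1*(-114)*5**2) = -(4 - (-3 + 1))/223 + (3 + 114 - 1*(-114)*25) = -(4 - 1*(-2))/223 + (3 + 114 + 2850) = -(4 + 2)/223 + 2967 = -1/223*6 + 2967 = -6/223 + 2967 = 661635/223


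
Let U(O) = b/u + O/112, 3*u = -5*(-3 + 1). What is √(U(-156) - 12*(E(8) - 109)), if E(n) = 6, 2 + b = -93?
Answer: √236397/14 ≈ 34.729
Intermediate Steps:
b = -95 (b = -2 - 93 = -95)
u = 10/3 (u = (-5*(-3 + 1))/3 = (-5*(-2))/3 = (⅓)*10 = 10/3 ≈ 3.3333)
U(O) = -57/2 + O/112 (U(O) = -95/10/3 + O/112 = -95*3/10 + O*(1/112) = -57/2 + O/112)
√(U(-156) - 12*(E(8) - 109)) = √((-57/2 + (1/112)*(-156)) - 12*(6 - 109)) = √((-57/2 - 39/28) - 12*(-103)) = √(-837/28 + 1236) = √(33771/28) = √236397/14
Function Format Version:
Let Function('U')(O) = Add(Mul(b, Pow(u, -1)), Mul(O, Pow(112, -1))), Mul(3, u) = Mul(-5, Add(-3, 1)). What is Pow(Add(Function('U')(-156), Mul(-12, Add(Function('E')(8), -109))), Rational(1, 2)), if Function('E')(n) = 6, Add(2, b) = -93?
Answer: Mul(Rational(1, 14), Pow(236397, Rational(1, 2))) ≈ 34.729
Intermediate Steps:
b = -95 (b = Add(-2, -93) = -95)
u = Rational(10, 3) (u = Mul(Rational(1, 3), Mul(-5, Add(-3, 1))) = Mul(Rational(1, 3), Mul(-5, -2)) = Mul(Rational(1, 3), 10) = Rational(10, 3) ≈ 3.3333)
Function('U')(O) = Add(Rational(-57, 2), Mul(Rational(1, 112), O)) (Function('U')(O) = Add(Mul(-95, Pow(Rational(10, 3), -1)), Mul(O, Pow(112, -1))) = Add(Mul(-95, Rational(3, 10)), Mul(O, Rational(1, 112))) = Add(Rational(-57, 2), Mul(Rational(1, 112), O)))
Pow(Add(Function('U')(-156), Mul(-12, Add(Function('E')(8), -109))), Rational(1, 2)) = Pow(Add(Add(Rational(-57, 2), Mul(Rational(1, 112), -156)), Mul(-12, Add(6, -109))), Rational(1, 2)) = Pow(Add(Add(Rational(-57, 2), Rational(-39, 28)), Mul(-12, -103)), Rational(1, 2)) = Pow(Add(Rational(-837, 28), 1236), Rational(1, 2)) = Pow(Rational(33771, 28), Rational(1, 2)) = Mul(Rational(1, 14), Pow(236397, Rational(1, 2)))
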